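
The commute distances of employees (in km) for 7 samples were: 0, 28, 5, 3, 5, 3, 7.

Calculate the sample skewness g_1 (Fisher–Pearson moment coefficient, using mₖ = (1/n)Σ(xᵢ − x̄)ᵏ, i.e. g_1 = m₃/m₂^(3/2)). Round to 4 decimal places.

x̄ = (0 + 28 + 5 + 3 + 5 + 3 + 7) / 7 = 7.2857
deviations (xᵢ − x̄): -7.2857, 20.7143, -2.2857, -4.2857, -2.2857, -4.2857, -0.2857
Σ(xᵢ − x̄)² = 529.4286 ⇒ m₂ = 529.4286/7 = 75.63265
Σ(xᵢ − x̄)³ = 8320.0408 ⇒ m₃ = 8320.0408/7 = 1188.57726
m₂^(3/2) = 75.63265^(1.5) = 657.75476
g_1 = m₃ / m₂^(3/2) = 1188.57726 / 657.75476 ≈ 1.8070

1.8070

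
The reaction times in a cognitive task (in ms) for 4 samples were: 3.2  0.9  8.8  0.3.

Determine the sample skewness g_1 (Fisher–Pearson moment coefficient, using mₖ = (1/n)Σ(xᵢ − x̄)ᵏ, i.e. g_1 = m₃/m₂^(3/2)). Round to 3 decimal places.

x̄ = (3.2 + 0.9 + 8.8 + 0.3) / 4 = 3.3000
deviations (xᵢ − x̄): -0.1000, -2.4000, 5.5000, -3.0000
Σ(xᵢ − x̄)² = 45.0200 ⇒ m₂ = 45.0200/4 = 11.25500
Σ(xᵢ − x̄)³ = 125.5500 ⇒ m₃ = 125.5500/4 = 31.38750
m₂^(3/2) = 11.25500^(1.5) = 37.75881
g_1 = m₃ / m₂^(3/2) = 31.38750 / 37.75881 ≈ 0.831

0.831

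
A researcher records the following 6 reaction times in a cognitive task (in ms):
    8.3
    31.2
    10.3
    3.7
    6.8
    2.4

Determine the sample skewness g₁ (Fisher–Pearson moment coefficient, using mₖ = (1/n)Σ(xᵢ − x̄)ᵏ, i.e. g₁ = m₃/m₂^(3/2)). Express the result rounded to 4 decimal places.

1.4917

x̄ = (8.3 + 31.2 + 10.3 + 3.7 + 6.8 + 2.4) / 6 = 10.4500
deviations (xᵢ − x̄): -2.1500, 20.7500, -0.1500, -6.7500, -3.6500, -8.0500
Σ(xᵢ − x̄)² = 558.8950 ⇒ m₂ = 558.8950/6 = 93.14917
Σ(xᵢ − x̄)³ = 8046.3960 ⇒ m₃ = 8046.3960/6 = 1341.06600
m₂^(3/2) = 93.14917^(1.5) = 899.01815
g₁ = m₃ / m₂^(3/2) = 1341.06600 / 899.01815 ≈ 1.4917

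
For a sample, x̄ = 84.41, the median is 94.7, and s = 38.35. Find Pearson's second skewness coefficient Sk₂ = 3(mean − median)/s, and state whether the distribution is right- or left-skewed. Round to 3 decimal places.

Sk₂ = 3(84.41 − 94.7) / 38.35 = 3 × -10.2900 / 38.35
    = -30.8700 / 38.35 ≈ -0.805
Sk₂ < 0 ⇒ mean < median ⇒ left-skewed (negative skew).

-0.805, left-skewed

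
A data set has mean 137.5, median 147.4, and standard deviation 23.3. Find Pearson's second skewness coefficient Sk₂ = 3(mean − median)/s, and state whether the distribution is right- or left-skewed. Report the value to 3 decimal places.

-1.275, left-skewed

Sk₂ = 3(137.5 − 147.4) / 23.3 = 3 × -9.9000 / 23.3
    = -29.7000 / 23.3 ≈ -1.275
Sk₂ < 0 ⇒ mean < median ⇒ left-skewed (negative skew).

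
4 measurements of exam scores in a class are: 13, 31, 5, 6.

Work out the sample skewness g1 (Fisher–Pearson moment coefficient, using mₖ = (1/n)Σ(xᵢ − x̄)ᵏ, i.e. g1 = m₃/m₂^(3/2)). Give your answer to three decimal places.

x̄ = (13 + 31 + 5 + 6) / 4 = 13.7500
deviations (xᵢ − x̄): -0.7500, 17.2500, -8.7500, -7.7500
Σ(xᵢ − x̄)² = 434.7500 ⇒ m₂ = 434.7500/4 = 108.68750
Σ(xᵢ − x̄)³ = 3997.1250 ⇒ m₃ = 3997.1250/4 = 999.28125
m₂^(3/2) = 108.68750^(1.5) = 1133.10303
g1 = m₃ / m₂^(3/2) = 999.28125 / 1133.10303 ≈ 0.882

0.882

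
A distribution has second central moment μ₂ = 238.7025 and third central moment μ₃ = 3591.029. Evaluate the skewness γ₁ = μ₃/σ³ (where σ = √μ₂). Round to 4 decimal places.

σ = √μ₂ = √238.7025 = 15.45000
σ³ = μ₂^(3/2) = 3687.95362
γ₁ = μ₃/σ³ = 3591.029 / 3687.95362 ≈ 0.9737

0.9737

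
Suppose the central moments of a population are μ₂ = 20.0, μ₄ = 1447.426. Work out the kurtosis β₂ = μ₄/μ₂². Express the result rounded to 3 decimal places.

μ₂² = 20.0² = 400.00000
μ₄/μ₂² = 1447.426 / 400.00000 = 3.61857
β₂ ≈ 3.619

3.619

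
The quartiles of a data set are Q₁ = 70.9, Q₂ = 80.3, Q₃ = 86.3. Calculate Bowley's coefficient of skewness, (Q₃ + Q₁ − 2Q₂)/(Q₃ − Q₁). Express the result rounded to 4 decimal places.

-0.2208

numerator: Q₃ + Q₁ − 2Q₂ = 86.3 + 70.9 − 2×80.3 = -3.4000
denominator: Q₃ − Q₁ = 86.3 − 70.9 = 15.4000
Bowley skewness = -3.4000 / 15.4000 ≈ -0.2208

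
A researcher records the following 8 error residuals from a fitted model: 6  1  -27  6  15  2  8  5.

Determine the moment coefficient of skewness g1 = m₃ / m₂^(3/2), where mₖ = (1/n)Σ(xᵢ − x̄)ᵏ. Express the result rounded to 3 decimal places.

-1.720

x̄ = (6 + 1 - 27 + 6 + 15 + 2 + 8 + 5) / 8 = 2.0000
deviations (xᵢ − x̄): 4.0000, -1.0000, -29.0000, 4.0000, 13.0000, 0.0000, 6.0000, 3.0000
Σ(xᵢ − x̄)² = 1088.0000 ⇒ m₂ = 1088.0000/8 = 136.00000
Σ(xᵢ − x̄)³ = -21822.0000 ⇒ m₃ = -21822.0000/8 = -2727.75000
m₂^(3/2) = 136.00000^(1.5) = 1586.01892
g1 = m₃ / m₂^(3/2) = -2727.75000 / 1586.01892 ≈ -1.720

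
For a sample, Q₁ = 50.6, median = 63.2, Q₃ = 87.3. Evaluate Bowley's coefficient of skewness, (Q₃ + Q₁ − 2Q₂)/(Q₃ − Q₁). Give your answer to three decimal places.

0.313

numerator: Q₃ + Q₁ − 2Q₂ = 87.3 + 50.6 − 2×63.2 = 11.5000
denominator: Q₃ − Q₁ = 87.3 − 50.6 = 36.7000
Bowley skewness = 11.5000 / 36.7000 ≈ 0.313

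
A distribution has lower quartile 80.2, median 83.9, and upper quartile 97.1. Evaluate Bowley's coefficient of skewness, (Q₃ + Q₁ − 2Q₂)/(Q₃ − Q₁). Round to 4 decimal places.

numerator: Q₃ + Q₁ − 2Q₂ = 97.1 + 80.2 − 2×83.9 = 9.5000
denominator: Q₃ − Q₁ = 97.1 − 80.2 = 16.9000
Bowley skewness = 9.5000 / 16.9000 ≈ 0.5621

0.5621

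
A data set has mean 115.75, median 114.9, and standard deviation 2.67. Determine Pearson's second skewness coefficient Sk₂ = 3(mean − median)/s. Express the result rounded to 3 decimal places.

Sk₂ = 3(115.75 − 114.9) / 2.67 = 3 × 0.8500 / 2.67
    = 2.5500 / 2.67 ≈ 0.955

0.955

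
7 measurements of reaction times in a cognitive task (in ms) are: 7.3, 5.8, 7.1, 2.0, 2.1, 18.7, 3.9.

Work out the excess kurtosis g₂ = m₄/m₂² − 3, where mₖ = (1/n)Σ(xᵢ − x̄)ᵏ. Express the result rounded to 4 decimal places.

x̄ = 6.7000
Σ(xᵢ − x̄)² = 196.4200 ⇒ m₂ = 28.06000
Σ(xᵢ − x̄)⁴ = 21733.9906 ⇒ m₄ = 3104.85580
m₂² = 787.36360
g₂ = m₄/m₂² − 3 = 3.94336 − 3 ≈ 0.9434

0.9434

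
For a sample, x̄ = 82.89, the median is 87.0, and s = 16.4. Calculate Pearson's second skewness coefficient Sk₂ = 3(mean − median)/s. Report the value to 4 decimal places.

Sk₂ = 3(82.89 − 87.0) / 16.4 = 3 × -4.1100 / 16.4
    = -12.3300 / 16.4 ≈ -0.7518

-0.7518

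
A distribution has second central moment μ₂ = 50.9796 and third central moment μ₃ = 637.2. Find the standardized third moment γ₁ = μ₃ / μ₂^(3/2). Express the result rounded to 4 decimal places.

σ = √μ₂ = √50.9796 = 7.14000
σ³ = μ₂^(3/2) = 363.99434
γ₁ = μ₃/σ³ = 637.2 / 363.99434 ≈ 1.7506

1.7506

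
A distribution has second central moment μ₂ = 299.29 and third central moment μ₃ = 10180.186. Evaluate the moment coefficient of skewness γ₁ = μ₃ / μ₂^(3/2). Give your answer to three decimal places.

1.966

σ = √μ₂ = √299.29 = 17.30000
σ³ = μ₂^(3/2) = 5177.71700
γ₁ = μ₃/σ³ = 10180.186 / 5177.71700 ≈ 1.966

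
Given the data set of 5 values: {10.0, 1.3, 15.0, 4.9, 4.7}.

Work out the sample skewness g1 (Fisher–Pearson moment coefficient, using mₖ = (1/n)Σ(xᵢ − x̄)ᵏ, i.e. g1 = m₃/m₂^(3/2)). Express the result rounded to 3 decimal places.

0.490

x̄ = (10.0 + 1.3 + 15.0 + 4.9 + 4.7) / 5 = 7.1800
deviations (xᵢ − x̄): 2.8200, -5.8800, 7.8200, -2.2800, -2.4800
Σ(xᵢ − x̄)² = 115.0280 ⇒ m₂ = 115.0280/5 = 23.00560
Σ(xᵢ − x̄)³ = 270.2347 ⇒ m₃ = 270.2347/5 = 54.04694
m₂^(3/2) = 23.00560^(1.5) = 110.34441
g1 = m₃ / m₂^(3/2) = 54.04694 / 110.34441 ≈ 0.490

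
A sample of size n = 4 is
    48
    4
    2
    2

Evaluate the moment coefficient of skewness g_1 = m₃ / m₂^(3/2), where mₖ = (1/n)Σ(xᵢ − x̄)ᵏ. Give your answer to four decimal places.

1.1488

x̄ = (48 + 4 + 2 + 2) / 4 = 14.0000
deviations (xᵢ − x̄): 34.0000, -10.0000, -12.0000, -12.0000
Σ(xᵢ − x̄)² = 1544.0000 ⇒ m₂ = 1544.0000/4 = 386.00000
Σ(xᵢ − x̄)³ = 34848.0000 ⇒ m₃ = 34848.0000/4 = 8712.00000
m₂^(3/2) = 386.00000^(1.5) = 7583.69672
g_1 = m₃ / m₂^(3/2) = 8712.00000 / 7583.69672 ≈ 1.1488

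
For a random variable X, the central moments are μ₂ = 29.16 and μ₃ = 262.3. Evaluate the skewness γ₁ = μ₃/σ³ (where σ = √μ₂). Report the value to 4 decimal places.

1.6658

σ = √μ₂ = √29.16 = 5.40000
σ³ = μ₂^(3/2) = 157.46400
γ₁ = μ₃/σ³ = 262.3 / 157.46400 ≈ 1.6658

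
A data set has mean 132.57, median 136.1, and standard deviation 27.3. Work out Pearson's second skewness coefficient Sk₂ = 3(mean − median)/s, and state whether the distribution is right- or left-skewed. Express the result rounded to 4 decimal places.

Sk₂ = 3(132.57 − 136.1) / 27.3 = 3 × -3.5300 / 27.3
    = -10.5900 / 27.3 ≈ -0.3879
Sk₂ < 0 ⇒ mean < median ⇒ left-skewed (negative skew).

-0.3879, left-skewed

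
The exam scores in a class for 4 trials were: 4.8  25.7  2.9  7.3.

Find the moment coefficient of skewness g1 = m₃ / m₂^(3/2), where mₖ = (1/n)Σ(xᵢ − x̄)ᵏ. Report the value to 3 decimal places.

x̄ = (4.8 + 25.7 + 2.9 + 7.3) / 4 = 10.1750
deviations (xᵢ − x̄): -5.3750, 15.5250, -7.2750, -2.8750
Σ(xᵢ − x̄)² = 331.1075 ⇒ m₂ = 331.1075/4 = 82.77687
Σ(xᵢ − x̄)³ = 3177.8381 ⇒ m₃ = 3177.8381/4 = 794.45953
m₂^(3/2) = 82.77687^(1.5) = 753.11889
g1 = m₃ / m₂^(3/2) = 794.45953 / 753.11889 ≈ 1.055

1.055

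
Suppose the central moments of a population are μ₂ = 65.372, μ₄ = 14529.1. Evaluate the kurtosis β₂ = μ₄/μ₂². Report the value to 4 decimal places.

μ₂² = 65.372² = 4273.49838
μ₄/μ₂² = 14529.1 / 4273.49838 = 3.39981
β₂ ≈ 3.3998

3.3998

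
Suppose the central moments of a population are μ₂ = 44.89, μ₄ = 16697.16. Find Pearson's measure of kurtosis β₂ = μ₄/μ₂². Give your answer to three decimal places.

8.286

μ₂² = 44.89² = 2015.11210
μ₄/μ₂² = 16697.16 / 2015.11210 = 8.28597
β₂ ≈ 8.286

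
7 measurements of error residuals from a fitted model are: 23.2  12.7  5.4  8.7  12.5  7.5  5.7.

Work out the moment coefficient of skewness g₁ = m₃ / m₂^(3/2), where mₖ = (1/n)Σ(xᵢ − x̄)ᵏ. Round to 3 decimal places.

x̄ = (23.2 + 12.7 + 5.4 + 8.7 + 12.5 + 7.5 + 5.7) / 7 = 10.8143
deviations (xᵢ − x̄): 12.3857, 1.8857, -5.4143, -2.1143, 1.6857, -3.3143, -5.1143
Σ(xᵢ − x̄)² = 230.7286 ⇒ m₂ = 230.7286/7 = 32.96122
Σ(xᵢ − x̄)³ = 1573.1946 ⇒ m₃ = 1573.1946/7 = 224.74209
m₂^(3/2) = 32.96122^(1.5) = 189.23654
g₁ = m₃ / m₂^(3/2) = 224.74209 / 189.23654 ≈ 1.188

1.188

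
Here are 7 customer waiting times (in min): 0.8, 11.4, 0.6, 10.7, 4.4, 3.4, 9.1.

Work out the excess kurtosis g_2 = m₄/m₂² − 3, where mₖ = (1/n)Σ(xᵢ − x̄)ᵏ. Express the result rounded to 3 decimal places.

-1.643

x̄ = 5.7714
Σ(xᵢ − x̄)² = 126.0143 ⇒ m₂ = 18.00204
Σ(xᵢ − x̄)⁴ = 3077.6942 ⇒ m₄ = 439.67060
m₂² = 324.07347
g_2 = m₄/m₂² − 3 = 1.35670 − 3 ≈ -1.643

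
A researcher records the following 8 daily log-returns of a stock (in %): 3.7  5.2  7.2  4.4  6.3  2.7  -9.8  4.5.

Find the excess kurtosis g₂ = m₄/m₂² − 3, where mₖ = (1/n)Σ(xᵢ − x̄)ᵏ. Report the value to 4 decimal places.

2.3926

x̄ = 3.0250
Σ(xᵢ − x̄)² = 201.9950 ⇒ m₂ = 25.24938
Σ(xᵢ − x̄)⁴ = 27503.6471 ⇒ m₄ = 3437.95589
m₂² = 637.53094
g₂ = m₄/m₂² − 3 = 5.39261 − 3 ≈ 2.3926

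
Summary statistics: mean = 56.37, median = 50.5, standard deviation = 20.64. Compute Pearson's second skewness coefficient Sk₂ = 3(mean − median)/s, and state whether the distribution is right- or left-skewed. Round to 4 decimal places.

Sk₂ = 3(56.37 − 50.5) / 20.64 = 3 × 5.8700 / 20.64
    = 17.6100 / 20.64 ≈ 0.8532
Sk₂ > 0 ⇒ mean > median ⇒ right-skewed (positive skew).

0.8532, right-skewed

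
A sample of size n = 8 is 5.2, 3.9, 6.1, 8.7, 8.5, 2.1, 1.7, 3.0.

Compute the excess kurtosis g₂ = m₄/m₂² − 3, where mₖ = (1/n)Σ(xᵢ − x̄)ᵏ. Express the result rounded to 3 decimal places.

x̄ = 4.9000
Σ(xᵢ − x̄)² = 51.6200 ⇒ m₂ = 6.45250
Σ(xᵢ − x̄)⁴ = 558.9122 ⇒ m₄ = 69.86402
m₂² = 41.63476
g₂ = m₄/m₂² − 3 = 1.67802 − 3 ≈ -1.322

-1.322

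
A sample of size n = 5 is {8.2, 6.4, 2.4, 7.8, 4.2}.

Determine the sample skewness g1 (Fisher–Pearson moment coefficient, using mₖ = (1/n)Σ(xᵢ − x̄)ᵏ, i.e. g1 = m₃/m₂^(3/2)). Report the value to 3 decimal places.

x̄ = (8.2 + 6.4 + 2.4 + 7.8 + 4.2) / 5 = 5.8000
deviations (xᵢ − x̄): 2.4000, 0.6000, -3.4000, 2.0000, -1.6000
Σ(xᵢ − x̄)² = 24.2400 ⇒ m₂ = 24.2400/5 = 4.84800
Σ(xᵢ − x̄)³ = -21.3600 ⇒ m₃ = -21.3600/5 = -4.27200
m₂^(3/2) = 4.84800^(1.5) = 10.67441
g1 = m₃ / m₂^(3/2) = -4.27200 / 10.67441 ≈ -0.400

-0.400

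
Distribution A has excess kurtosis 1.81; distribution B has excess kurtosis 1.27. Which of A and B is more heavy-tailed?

Higher excess kurtosis ⇒ heavier tails relative to the normal distribution.
1.81 vs 1.27: the larger is 1.81, so A has heavier tails.

A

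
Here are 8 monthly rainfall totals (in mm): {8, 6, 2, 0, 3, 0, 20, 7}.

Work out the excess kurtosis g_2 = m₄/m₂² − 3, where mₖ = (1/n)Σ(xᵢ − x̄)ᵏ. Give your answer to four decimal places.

0.9503

x̄ = 5.7500
Σ(xᵢ − x̄)² = 297.5000 ⇒ m₂ = 37.18750
Σ(xᵢ − x̄)⁴ = 43703.6563 ⇒ m₄ = 5462.95703
m₂² = 1382.91016
g_2 = m₄/m₂² − 3 = 3.95033 − 3 ≈ 0.9503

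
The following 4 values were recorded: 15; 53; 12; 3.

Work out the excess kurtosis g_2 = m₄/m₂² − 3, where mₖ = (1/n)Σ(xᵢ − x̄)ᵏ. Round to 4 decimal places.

x̄ = 20.7500
Σ(xᵢ − x̄)² = 1464.7500 ⇒ m₂ = 366.18750
Σ(xᵢ − x̄)⁴ = 1187949.3281 ⇒ m₄ = 296987.33203
m₂² = 134093.28516
g_2 = m₄/m₂² − 3 = 2.21478 − 3 ≈ -0.7852

-0.7852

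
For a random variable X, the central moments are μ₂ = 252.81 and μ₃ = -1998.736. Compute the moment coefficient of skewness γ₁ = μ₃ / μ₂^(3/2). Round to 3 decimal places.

σ = √μ₂ = √252.81 = 15.90000
σ³ = μ₂^(3/2) = 4019.67900
γ₁ = μ₃/σ³ = -1998.736 / 4019.67900 ≈ -0.497

-0.497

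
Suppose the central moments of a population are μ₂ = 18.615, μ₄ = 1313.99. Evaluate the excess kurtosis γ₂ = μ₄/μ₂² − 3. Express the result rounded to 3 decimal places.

μ₂² = 18.615² = 346.51822
μ₄/μ₂² = 1313.99 / 346.51822 = 3.79198
γ₂ = 3.79198 − 3 ≈ 0.792

0.792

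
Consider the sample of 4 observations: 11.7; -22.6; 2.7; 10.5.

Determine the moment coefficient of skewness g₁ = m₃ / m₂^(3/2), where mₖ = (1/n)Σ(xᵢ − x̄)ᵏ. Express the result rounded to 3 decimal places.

-0.955

x̄ = (11.7 - 22.6 + 2.7 + 10.5) / 4 = 0.5750
deviations (xᵢ − x̄): 11.1250, -23.1750, 2.1250, 9.9250
Σ(xᵢ − x̄)² = 763.8675 ⇒ m₂ = 763.8675/4 = 190.96688
Σ(xᵢ − x̄)³ = -10082.6869 ⇒ m₃ = -10082.6869/4 = -2520.67172
m₂^(3/2) = 190.96688^(1.5) = 2638.98585
g₁ = m₃ / m₂^(3/2) = -2520.67172 / 2638.98585 ≈ -0.955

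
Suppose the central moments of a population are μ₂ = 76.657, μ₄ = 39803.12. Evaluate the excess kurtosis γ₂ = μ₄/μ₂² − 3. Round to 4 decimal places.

3.7735

μ₂² = 76.657² = 5876.29565
μ₄/μ₂² = 39803.12 / 5876.29565 = 6.77351
γ₂ = 6.77351 − 3 ≈ 3.7735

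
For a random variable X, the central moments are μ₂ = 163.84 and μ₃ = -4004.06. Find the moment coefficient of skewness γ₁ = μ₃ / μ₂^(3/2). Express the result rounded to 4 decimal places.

-1.9093

σ = √μ₂ = √163.84 = 12.80000
σ³ = μ₂^(3/2) = 2097.15200
γ₁ = μ₃/σ³ = -4004.06 / 2097.15200 ≈ -1.9093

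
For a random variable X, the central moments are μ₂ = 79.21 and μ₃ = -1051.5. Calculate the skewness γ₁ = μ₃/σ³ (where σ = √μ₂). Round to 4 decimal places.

-1.4916

σ = √μ₂ = √79.21 = 8.90000
σ³ = μ₂^(3/2) = 704.96900
γ₁ = μ₃/σ³ = -1051.5 / 704.96900 ≈ -1.4916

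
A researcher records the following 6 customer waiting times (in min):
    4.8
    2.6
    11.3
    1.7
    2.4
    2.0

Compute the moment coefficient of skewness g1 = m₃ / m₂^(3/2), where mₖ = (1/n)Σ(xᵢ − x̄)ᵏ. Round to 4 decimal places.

x̄ = (4.8 + 2.6 + 11.3 + 1.7 + 2.4 + 2.0) / 6 = 4.1333
deviations (xᵢ − x̄): 0.6667, -1.5333, 7.1667, -2.4333, -1.7333, -2.1333
Σ(xᵢ − x̄)² = 67.6333 ⇒ m₂ = 67.6333/6 = 11.27222
Σ(xᵢ − x̄)³ = 335.4544 ⇒ m₃ = 335.4544/6 = 55.90907
m₂^(3/2) = 11.27222^(1.5) = 37.84551
g1 = m₃ / m₂^(3/2) = 55.90907 / 37.84551 ≈ 1.4773

1.4773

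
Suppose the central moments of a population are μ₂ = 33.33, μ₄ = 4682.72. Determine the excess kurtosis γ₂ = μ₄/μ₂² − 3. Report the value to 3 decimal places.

μ₂² = 33.33² = 1110.88890
μ₄/μ₂² = 4682.72 / 1110.88890 = 4.21529
γ₂ = 4.21529 − 3 ≈ 1.215

1.215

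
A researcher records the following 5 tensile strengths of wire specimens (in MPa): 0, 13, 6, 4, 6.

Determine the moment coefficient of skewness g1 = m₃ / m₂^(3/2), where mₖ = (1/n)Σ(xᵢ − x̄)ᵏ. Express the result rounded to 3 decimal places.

0.460

x̄ = (0 + 13 + 6 + 4 + 6) / 5 = 5.8000
deviations (xᵢ − x̄): -5.8000, 7.2000, 0.2000, -1.8000, 0.2000
Σ(xᵢ − x̄)² = 88.8000 ⇒ m₂ = 88.8000/5 = 17.76000
Σ(xᵢ − x̄)³ = 172.3200 ⇒ m₃ = 172.3200/5 = 34.46400
m₂^(3/2) = 17.76000^(1.5) = 74.84528
g1 = m₃ / m₂^(3/2) = 34.46400 / 74.84528 ≈ 0.460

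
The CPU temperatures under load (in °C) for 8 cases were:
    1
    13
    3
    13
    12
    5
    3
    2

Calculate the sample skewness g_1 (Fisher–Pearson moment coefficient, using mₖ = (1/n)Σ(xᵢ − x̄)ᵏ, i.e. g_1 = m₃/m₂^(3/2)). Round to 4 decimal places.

0.3923

x̄ = (1 + 13 + 3 + 13 + 12 + 5 + 3 + 2) / 8 = 6.5000
deviations (xᵢ − x̄): -5.5000, 6.5000, -3.5000, 6.5000, 5.5000, -1.5000, -3.5000, -4.5000
Σ(xᵢ − x̄)² = 192.0000 ⇒ m₂ = 192.0000/8 = 24.00000
Σ(xᵢ − x̄)³ = 369.0000 ⇒ m₃ = 369.0000/8 = 46.12500
m₂^(3/2) = 24.00000^(1.5) = 117.57551
g_1 = m₃ / m₂^(3/2) = 46.12500 / 117.57551 ≈ 0.3923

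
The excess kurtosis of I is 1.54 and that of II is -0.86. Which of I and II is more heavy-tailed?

I

Higher excess kurtosis ⇒ heavier tails relative to the normal distribution.
1.54 vs -0.86: the larger is 1.54, so I has heavier tails. (I is leptokurtic — heavier-than-normal tails; the other is platykurtic.)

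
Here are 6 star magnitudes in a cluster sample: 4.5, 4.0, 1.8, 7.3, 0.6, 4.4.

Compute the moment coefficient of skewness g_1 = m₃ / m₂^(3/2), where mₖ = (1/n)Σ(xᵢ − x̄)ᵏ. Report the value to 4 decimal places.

0.0926

x̄ = (4.5 + 4.0 + 1.8 + 7.3 + 0.6 + 4.4) / 6 = 3.7667
deviations (xᵢ − x̄): 0.7333, 0.2333, -1.9667, 3.5333, -3.1667, 0.6333
Σ(xᵢ − x̄)² = 27.3733 ⇒ m₂ = 27.3733/6 = 4.56222
Σ(xᵢ − x̄)³ = 5.4116 ⇒ m₃ = 5.4116/6 = 0.90193
m₂^(3/2) = 4.56222^(1.5) = 9.74461
g_1 = m₃ / m₂^(3/2) = 0.90193 / 9.74461 ≈ 0.0926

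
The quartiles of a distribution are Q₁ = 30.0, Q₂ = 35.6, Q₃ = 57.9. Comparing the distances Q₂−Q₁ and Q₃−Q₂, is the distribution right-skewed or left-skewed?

Q₂ − Q₁ = 5.6;  Q₃ − Q₂ = 22.3
Q₃ − Q₂ > Q₂ − Q₁ ⇒ the upper half is more spread out ⇒ right-skewed.

right-skewed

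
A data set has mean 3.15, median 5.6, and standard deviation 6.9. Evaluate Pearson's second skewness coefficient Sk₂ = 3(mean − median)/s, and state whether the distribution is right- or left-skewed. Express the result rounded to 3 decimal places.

-1.065, left-skewed

Sk₂ = 3(3.15 − 5.6) / 6.9 = 3 × -2.4500 / 6.9
    = -7.3500 / 6.9 ≈ -1.065
Sk₂ < 0 ⇒ mean < median ⇒ left-skewed (negative skew).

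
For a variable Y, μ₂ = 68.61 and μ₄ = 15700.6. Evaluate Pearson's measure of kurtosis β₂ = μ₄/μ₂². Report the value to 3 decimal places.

3.335

μ₂² = 68.61² = 4707.33210
μ₄/μ₂² = 15700.6 / 4707.33210 = 3.33535
β₂ ≈ 3.335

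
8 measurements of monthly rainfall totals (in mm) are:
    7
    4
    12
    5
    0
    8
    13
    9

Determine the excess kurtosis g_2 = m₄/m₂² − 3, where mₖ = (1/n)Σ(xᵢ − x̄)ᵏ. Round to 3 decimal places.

x̄ = 7.2500
Σ(xᵢ − x̄)² = 127.5000 ⇒ m₂ = 15.93750
Σ(xᵢ − x̄)⁴ = 4511.9063 ⇒ m₄ = 563.98828
m₂² = 254.00391
g_2 = m₄/m₂² − 3 = 2.22039 − 3 ≈ -0.780

-0.780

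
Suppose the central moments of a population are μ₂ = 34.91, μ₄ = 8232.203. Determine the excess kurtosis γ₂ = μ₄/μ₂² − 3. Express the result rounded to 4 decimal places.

3.7549

μ₂² = 34.91² = 1218.70810
μ₄/μ₂² = 8232.203 / 1218.70810 = 6.75486
γ₂ = 6.75486 − 3 ≈ 3.7549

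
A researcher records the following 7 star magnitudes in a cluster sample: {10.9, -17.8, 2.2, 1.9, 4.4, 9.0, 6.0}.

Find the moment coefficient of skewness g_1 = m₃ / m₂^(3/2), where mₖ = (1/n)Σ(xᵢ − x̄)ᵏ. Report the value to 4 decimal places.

-1.5218

x̄ = (10.9 - 17.8 + 2.2 + 1.9 + 4.4 + 9.0 + 6.0) / 7 = 2.3714
deviations (xᵢ − x̄): 8.5286, -20.1714, -0.1714, -0.4714, 2.0286, 6.6286, 3.6286
Σ(xᵢ − x̄)² = 541.0943 ⇒ m₂ = 541.0943/7 = 77.29918
Σ(xᵢ − x̄)³ = -7239.8843 ⇒ m₃ = -7239.8843/7 = -1034.26919
m₂^(3/2) = 77.29918^(1.5) = 679.61407
g_1 = m₃ / m₂^(3/2) = -1034.26919 / 679.61407 ≈ -1.5218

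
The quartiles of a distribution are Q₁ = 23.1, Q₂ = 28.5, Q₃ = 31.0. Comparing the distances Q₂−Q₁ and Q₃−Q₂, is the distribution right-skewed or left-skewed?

Q₂ − Q₁ = 5.4;  Q₃ − Q₂ = 2.5
Q₂ − Q₁ > Q₃ − Q₂ ⇒ the lower half is more spread out ⇒ left-skewed.

left-skewed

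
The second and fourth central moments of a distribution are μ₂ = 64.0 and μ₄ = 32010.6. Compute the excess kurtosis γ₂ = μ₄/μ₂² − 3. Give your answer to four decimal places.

4.8151

μ₂² = 64.0² = 4096.00000
μ₄/μ₂² = 32010.6 / 4096.00000 = 7.81509
γ₂ = 7.81509 − 3 ≈ 4.8151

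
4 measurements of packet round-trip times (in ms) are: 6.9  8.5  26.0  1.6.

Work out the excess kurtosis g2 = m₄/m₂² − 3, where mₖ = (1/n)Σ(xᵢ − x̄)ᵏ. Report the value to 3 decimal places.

-0.829

x̄ = 10.7500
Σ(xᵢ − x̄)² = 336.1700 ⇒ m₂ = 84.04250
Σ(xᵢ − x̄)⁴ = 61340.1088 ⇒ m₄ = 15335.02721
m₂² = 7063.14181
g2 = m₄/m₂² − 3 = 2.17113 − 3 ≈ -0.829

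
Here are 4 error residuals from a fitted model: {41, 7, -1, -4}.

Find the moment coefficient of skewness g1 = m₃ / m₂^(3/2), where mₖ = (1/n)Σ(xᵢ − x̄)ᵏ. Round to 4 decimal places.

x̄ = (41 + 7 - 1 - 4) / 4 = 10.7500
deviations (xᵢ − x̄): 30.2500, -3.7500, -11.7500, -14.7500
Σ(xᵢ − x̄)² = 1284.7500 ⇒ m₂ = 1284.7500/4 = 321.18750
Σ(xᵢ − x̄)³ = 22796.6250 ⇒ m₃ = 22796.6250/4 = 5699.15625
m₂^(3/2) = 321.18750^(1.5) = 5756.22753
g1 = m₃ / m₂^(3/2) = 5699.15625 / 5756.22753 ≈ 0.9901

0.9901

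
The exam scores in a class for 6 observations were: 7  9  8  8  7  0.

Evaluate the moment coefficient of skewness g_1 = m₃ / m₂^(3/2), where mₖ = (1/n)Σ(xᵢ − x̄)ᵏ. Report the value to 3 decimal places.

x̄ = (7 + 9 + 8 + 8 + 7 + 0) / 6 = 6.5000
deviations (xᵢ − x̄): 0.5000, 2.5000, 1.5000, 1.5000, 0.5000, -6.5000
Σ(xᵢ − x̄)² = 53.5000 ⇒ m₂ = 53.5000/6 = 8.91667
Σ(xᵢ − x̄)³ = -252.0000 ⇒ m₃ = -252.0000/6 = -42.00000
m₂^(3/2) = 8.91667^(1.5) = 26.62587
g_1 = m₃ / m₂^(3/2) = -42.00000 / 26.62587 ≈ -1.577

-1.577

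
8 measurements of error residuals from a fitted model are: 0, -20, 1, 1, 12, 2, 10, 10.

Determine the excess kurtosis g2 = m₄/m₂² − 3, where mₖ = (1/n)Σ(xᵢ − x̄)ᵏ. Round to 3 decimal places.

x̄ = 2.0000
Σ(xᵢ − x̄)² = 718.0000 ⇒ m₂ = 89.75000
Σ(xᵢ − x̄)⁴ = 252466.0000 ⇒ m₄ = 31558.25000
m₂² = 8055.06250
g2 = m₄/m₂² − 3 = 3.91782 − 3 ≈ 0.918

0.918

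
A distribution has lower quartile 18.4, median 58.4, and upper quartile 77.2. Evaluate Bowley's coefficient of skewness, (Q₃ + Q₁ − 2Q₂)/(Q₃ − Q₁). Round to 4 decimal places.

numerator: Q₃ + Q₁ − 2Q₂ = 77.2 + 18.4 − 2×58.4 = -21.2000
denominator: Q₃ − Q₁ = 77.2 − 18.4 = 58.8000
Bowley skewness = -21.2000 / 58.8000 ≈ -0.3605

-0.3605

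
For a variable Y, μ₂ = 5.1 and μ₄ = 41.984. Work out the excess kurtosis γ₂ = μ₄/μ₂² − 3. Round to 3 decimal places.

-1.386

μ₂² = 5.1² = 26.01000
μ₄/μ₂² = 41.984 / 26.01000 = 1.61415
γ₂ = 1.61415 − 3 ≈ -1.386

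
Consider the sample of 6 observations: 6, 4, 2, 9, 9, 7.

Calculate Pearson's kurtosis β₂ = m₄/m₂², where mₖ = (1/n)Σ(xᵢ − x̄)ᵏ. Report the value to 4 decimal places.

x̄ = 6.1667
Σ(xᵢ − x̄)² = 38.8333 ⇒ m₂ = 6.47222
Σ(xᵢ − x̄)⁴ = 452.8194 ⇒ m₄ = 75.46991
m₂² = 41.88966
β₂ = m₄/m₂² = 75.46991 / 41.88966 ≈ 1.8016

1.8016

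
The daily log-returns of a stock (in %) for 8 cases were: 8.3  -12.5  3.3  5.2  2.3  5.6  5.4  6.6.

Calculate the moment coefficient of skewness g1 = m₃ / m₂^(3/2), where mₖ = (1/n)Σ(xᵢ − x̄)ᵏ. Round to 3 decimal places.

-1.917

x̄ = (8.3 - 12.5 + 3.3 + 5.2 + 2.3 + 5.6 + 5.4 + 6.6) / 8 = 3.0250
deviations (xᵢ − x̄): 5.2750, -15.5250, 0.2750, 2.1750, -0.7250, 2.5750, 2.3750, 3.5750
Σ(xᵢ − x̄)² = 299.2350 ⇒ m₂ = 299.2350/8 = 37.40438
Σ(xᵢ − x̄)³ = -3509.0528 ⇒ m₃ = -3509.0528/8 = -438.63159
m₂^(3/2) = 37.40438^(1.5) = 228.76185
g1 = m₃ / m₂^(3/2) = -438.63159 / 228.76185 ≈ -1.917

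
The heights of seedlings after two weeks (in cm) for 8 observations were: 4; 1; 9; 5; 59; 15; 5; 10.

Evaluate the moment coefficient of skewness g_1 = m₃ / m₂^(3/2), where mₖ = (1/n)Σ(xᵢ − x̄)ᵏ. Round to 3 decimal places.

2.042

x̄ = (4 + 1 + 9 + 5 + 59 + 15 + 5 + 10) / 8 = 13.5000
deviations (xᵢ − x̄): -9.5000, -12.5000, -4.5000, -8.5000, 45.5000, 1.5000, -8.5000, -3.5000
Σ(xᵢ − x̄)² = 2496.0000 ⇒ m₂ = 2496.0000/8 = 312.00000
Σ(xᵢ − x̄)³ = 90027.0000 ⇒ m₃ = 90027.0000/8 = 11253.37500
m₂^(3/2) = 312.00000^(1.5) = 5511.01878
g_1 = m₃ / m₂^(3/2) = 11253.37500 / 5511.01878 ≈ 2.042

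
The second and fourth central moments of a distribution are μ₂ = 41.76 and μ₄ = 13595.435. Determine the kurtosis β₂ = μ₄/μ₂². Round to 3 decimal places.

7.796

μ₂² = 41.76² = 1743.89760
μ₄/μ₂² = 13595.435 / 1743.89760 = 7.79601
β₂ ≈ 7.796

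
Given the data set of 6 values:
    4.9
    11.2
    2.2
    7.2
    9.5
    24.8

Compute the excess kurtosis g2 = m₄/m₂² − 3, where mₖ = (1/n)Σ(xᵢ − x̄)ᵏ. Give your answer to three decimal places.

x̄ = 9.9667
Σ(xᵢ − x̄)² = 315.4133 ⇒ m₂ = 52.56889
Σ(xᵢ − x̄)⁴ = 52770.8171 ⇒ m₄ = 8795.13619
m₂² = 2763.48808
g2 = m₄/m₂² − 3 = 3.18262 − 3 ≈ 0.183

0.183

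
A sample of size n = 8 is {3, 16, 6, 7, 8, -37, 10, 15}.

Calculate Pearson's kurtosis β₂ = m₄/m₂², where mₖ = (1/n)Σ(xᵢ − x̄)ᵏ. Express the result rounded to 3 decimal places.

5.415

x̄ = 3.5000
Σ(xᵢ − x̄)² = 2010.0000 ⇒ m₂ = 251.25000
Σ(xᵢ − x̄)⁴ = 2734708.5000 ⇒ m₄ = 341838.56250
m₂² = 63126.56250
β₂ = m₄/m₂² = 341838.56250 / 63126.56250 ≈ 5.415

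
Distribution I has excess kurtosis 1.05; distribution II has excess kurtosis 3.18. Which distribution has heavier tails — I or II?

II

Higher excess kurtosis ⇒ heavier tails relative to the normal distribution.
1.05 vs 3.18: the larger is 3.18, so II has heavier tails.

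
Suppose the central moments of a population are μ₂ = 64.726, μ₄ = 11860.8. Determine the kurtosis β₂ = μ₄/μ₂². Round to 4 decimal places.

μ₂² = 64.726² = 4189.45508
μ₄/μ₂² = 11860.8 / 4189.45508 = 2.83111
β₂ ≈ 2.8311

2.8311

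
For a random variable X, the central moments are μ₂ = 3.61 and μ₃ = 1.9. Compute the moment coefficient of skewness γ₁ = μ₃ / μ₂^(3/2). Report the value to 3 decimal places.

σ = √μ₂ = √3.61 = 1.90000
σ³ = μ₂^(3/2) = 6.85900
γ₁ = μ₃/σ³ = 1.9 / 6.85900 ≈ 0.277

0.277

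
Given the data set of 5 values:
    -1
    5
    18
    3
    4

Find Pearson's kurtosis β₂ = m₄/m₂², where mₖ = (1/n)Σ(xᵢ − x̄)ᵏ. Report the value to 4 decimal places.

x̄ = 5.8000
Σ(xᵢ − x̄)² = 206.8000 ⇒ m₂ = 41.36000
Σ(xᵢ − x̄)⁴ = 24363.8560 ⇒ m₄ = 4872.77120
m₂² = 1710.64960
β₂ = m₄/m₂² = 4872.77120 / 1710.64960 ≈ 2.8485

2.8485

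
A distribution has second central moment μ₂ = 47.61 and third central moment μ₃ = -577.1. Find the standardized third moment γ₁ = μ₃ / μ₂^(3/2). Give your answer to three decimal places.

σ = √μ₂ = √47.61 = 6.90000
σ³ = μ₂^(3/2) = 328.50900
γ₁ = μ₃/σ³ = -577.1 / 328.50900 ≈ -1.757

-1.757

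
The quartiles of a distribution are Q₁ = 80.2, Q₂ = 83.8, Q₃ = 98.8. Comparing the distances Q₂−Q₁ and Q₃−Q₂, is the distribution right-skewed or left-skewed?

right-skewed

Q₂ − Q₁ = 3.6;  Q₃ − Q₂ = 15.0
Q₃ − Q₂ > Q₂ − Q₁ ⇒ the upper half is more spread out ⇒ right-skewed.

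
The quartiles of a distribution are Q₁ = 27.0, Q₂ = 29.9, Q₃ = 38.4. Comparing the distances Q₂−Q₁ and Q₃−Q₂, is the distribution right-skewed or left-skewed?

right-skewed

Q₂ − Q₁ = 2.9;  Q₃ − Q₂ = 8.5
Q₃ − Q₂ > Q₂ − Q₁ ⇒ the upper half is more spread out ⇒ right-skewed.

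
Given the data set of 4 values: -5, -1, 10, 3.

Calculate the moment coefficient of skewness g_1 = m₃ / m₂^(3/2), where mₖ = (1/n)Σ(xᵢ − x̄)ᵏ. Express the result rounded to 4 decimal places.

x̄ = (-5 - 1 + 10 + 3) / 4 = 1.7500
deviations (xᵢ − x̄): -6.7500, -2.7500, 8.2500, 1.2500
Σ(xᵢ − x̄)² = 122.7500 ⇒ m₂ = 122.7500/4 = 30.68750
Σ(xᵢ − x̄)³ = 235.1250 ⇒ m₃ = 235.1250/4 = 58.78125
m₂^(3/2) = 30.68750^(1.5) = 169.99739
g_1 = m₃ / m₂^(3/2) = 58.78125 / 169.99739 ≈ 0.3458

0.3458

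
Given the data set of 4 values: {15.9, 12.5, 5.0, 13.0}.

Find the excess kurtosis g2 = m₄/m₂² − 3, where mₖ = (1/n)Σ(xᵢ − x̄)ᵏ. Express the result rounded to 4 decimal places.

-0.8638

x̄ = 11.6000
Σ(xᵢ − x̄)² = 64.8200 ⇒ m₂ = 16.20500
Σ(xᵢ − x̄)⁴ = 2243.8514 ⇒ m₄ = 560.96285
m₂² = 262.60203
g2 = m₄/m₂² − 3 = 2.13617 − 3 ≈ -0.8638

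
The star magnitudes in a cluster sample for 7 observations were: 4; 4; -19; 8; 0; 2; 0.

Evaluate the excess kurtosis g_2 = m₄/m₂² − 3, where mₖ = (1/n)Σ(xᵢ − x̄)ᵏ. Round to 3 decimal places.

x̄ = -0.1429
Σ(xᵢ − x̄)² = 460.8571 ⇒ m₂ = 65.83673
Σ(xᵢ − x̄)⁴ = 131452.2974 ⇒ m₄ = 18778.89963
m₂² = 4334.47564
g_2 = m₄/m₂² − 3 = 4.33245 − 3 ≈ 1.332

1.332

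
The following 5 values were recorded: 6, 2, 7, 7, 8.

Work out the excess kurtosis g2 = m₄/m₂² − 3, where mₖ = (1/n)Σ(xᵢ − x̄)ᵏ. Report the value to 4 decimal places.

x̄ = 6.0000
Σ(xᵢ − x̄)² = 22.0000 ⇒ m₂ = 4.40000
Σ(xᵢ − x̄)⁴ = 274.0000 ⇒ m₄ = 54.80000
m₂² = 19.36000
g2 = m₄/m₂² − 3 = 2.83058 − 3 ≈ -0.1694

-0.1694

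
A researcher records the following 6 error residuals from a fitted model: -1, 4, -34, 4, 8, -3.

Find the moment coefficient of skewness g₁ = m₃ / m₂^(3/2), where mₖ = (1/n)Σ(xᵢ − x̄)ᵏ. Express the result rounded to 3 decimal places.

-1.532

x̄ = (-1 + 4 - 34 + 4 + 8 - 3) / 6 = -3.6667
deviations (xᵢ − x̄): 2.6667, 7.6667, -30.3333, 7.6667, 11.6667, 0.6667
Σ(xᵢ − x̄)² = 1181.3333 ⇒ m₂ = 1181.3333/6 = 196.88889
Σ(xᵢ − x̄)³ = -25401.5556 ⇒ m₃ = -25401.5556/6 = -4233.59259
m₂^(3/2) = 196.88889^(1.5) = 2762.68781
g₁ = m₃ / m₂^(3/2) = -4233.59259 / 2762.68781 ≈ -1.532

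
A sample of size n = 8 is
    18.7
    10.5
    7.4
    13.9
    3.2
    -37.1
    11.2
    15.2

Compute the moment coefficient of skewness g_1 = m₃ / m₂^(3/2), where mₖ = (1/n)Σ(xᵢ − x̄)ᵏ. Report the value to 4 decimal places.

x̄ = (18.7 + 10.5 + 7.4 + 13.9 + 3.2 - 37.1 + 11.2 + 15.2) / 8 = 5.3750
deviations (xᵢ − x̄): 13.3250, 5.1250, 2.0250, 8.5250, -2.1750, -42.4750, 5.8250, 9.8250
Σ(xᵢ − x̄)² = 2219.9150 ⇒ m₂ = 2219.9150/8 = 277.48938
Σ(xᵢ − x̄)³ = -72366.0623 ⇒ m₃ = -72366.0623/8 = -9045.75778
m₂^(3/2) = 277.48938^(1.5) = 4622.42143
g_1 = m₃ / m₂^(3/2) = -9045.75778 / 4622.42143 ≈ -1.9569

-1.9569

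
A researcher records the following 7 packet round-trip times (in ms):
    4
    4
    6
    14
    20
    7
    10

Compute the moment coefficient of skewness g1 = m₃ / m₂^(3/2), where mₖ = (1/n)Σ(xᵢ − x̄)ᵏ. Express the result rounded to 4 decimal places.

x̄ = (4 + 4 + 6 + 14 + 20 + 7 + 10) / 7 = 9.2857
deviations (xᵢ − x̄): -5.2857, -5.2857, -3.2857, 4.7143, 10.7143, -2.2857, 0.7143
Σ(xᵢ − x̄)² = 209.4286 ⇒ m₂ = 209.4286/7 = 29.91837
Σ(xᵢ − x̄)³ = 992.3265 ⇒ m₃ = 992.3265/7 = 141.76093
m₂^(3/2) = 29.91837^(1.5) = 163.64654
g1 = m₃ / m₂^(3/2) = 141.76093 / 163.64654 ≈ 0.8663

0.8663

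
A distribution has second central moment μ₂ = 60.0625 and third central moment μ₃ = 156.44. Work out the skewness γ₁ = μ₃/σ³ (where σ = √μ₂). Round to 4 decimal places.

σ = √μ₂ = √60.0625 = 7.75000
σ³ = μ₂^(3/2) = 465.48438
γ₁ = μ₃/σ³ = 156.44 / 465.48438 ≈ 0.3361

0.3361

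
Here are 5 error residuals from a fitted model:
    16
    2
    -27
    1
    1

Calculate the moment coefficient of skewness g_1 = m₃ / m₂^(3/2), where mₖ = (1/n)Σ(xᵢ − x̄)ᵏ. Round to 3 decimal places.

-0.832

x̄ = (16 + 2 - 27 + 1 + 1) / 5 = -1.4000
deviations (xᵢ − x̄): 17.4000, 3.4000, -25.6000, 2.4000, 2.4000
Σ(xᵢ − x̄)² = 981.2000 ⇒ m₂ = 981.2000/5 = 196.24000
Σ(xᵢ − x̄)³ = -11442.2400 ⇒ m₃ = -11442.2400/5 = -2288.44800
m₂^(3/2) = 196.24000^(1.5) = 2749.04154
g_1 = m₃ / m₂^(3/2) = -2288.44800 / 2749.04154 ≈ -0.832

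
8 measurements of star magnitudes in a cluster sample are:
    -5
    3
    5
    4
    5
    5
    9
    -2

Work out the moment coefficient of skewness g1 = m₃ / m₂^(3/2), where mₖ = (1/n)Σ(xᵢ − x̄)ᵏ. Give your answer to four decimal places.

-0.6909

x̄ = (-5 + 3 + 5 + 4 + 5 + 5 + 9 - 2) / 8 = 3.0000
deviations (xᵢ − x̄): -8.0000, 0.0000, 2.0000, 1.0000, 2.0000, 2.0000, 6.0000, -5.0000
Σ(xᵢ − x̄)² = 138.0000 ⇒ m₂ = 138.0000/8 = 17.25000
Σ(xᵢ − x̄)³ = -396.0000 ⇒ m₃ = -396.0000/8 = -49.50000
m₂^(3/2) = 17.25000^(1.5) = 71.64463
g1 = m₃ / m₂^(3/2) = -49.50000 / 71.64463 ≈ -0.6909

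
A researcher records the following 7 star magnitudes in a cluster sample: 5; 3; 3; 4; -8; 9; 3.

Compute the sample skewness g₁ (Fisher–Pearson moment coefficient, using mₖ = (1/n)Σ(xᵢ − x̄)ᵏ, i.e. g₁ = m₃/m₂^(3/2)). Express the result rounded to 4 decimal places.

-1.2480

x̄ = (5 + 3 + 3 + 4 - 8 + 9 + 3) / 7 = 2.7143
deviations (xᵢ − x̄): 2.2857, 0.2857, 0.2857, 1.2857, -10.7143, 6.2857, 0.2857
Σ(xᵢ − x̄)² = 161.4286 ⇒ m₂ = 161.4286/7 = 23.06122
Σ(xᵢ − x̄)³ = -967.4694 ⇒ m₃ = -967.4694/7 = -138.20991
m₂^(3/2) = 23.06122^(1.5) = 110.74485
g₁ = m₃ / m₂^(3/2) = -138.20991 / 110.74485 ≈ -1.2480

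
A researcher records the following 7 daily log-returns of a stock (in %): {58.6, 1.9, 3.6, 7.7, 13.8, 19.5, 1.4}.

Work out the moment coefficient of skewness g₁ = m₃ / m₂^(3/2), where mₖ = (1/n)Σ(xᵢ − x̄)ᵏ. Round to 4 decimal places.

1.6189

x̄ = (58.6 + 1.9 + 3.6 + 7.7 + 13.8 + 19.5 + 1.4) / 7 = 15.2143
deviations (xᵢ − x̄): 43.3857, -13.3143, -11.6143, -7.5143, -1.4143, 4.2857, -13.8143
Σ(xᵢ − x̄)² = 2462.1486 ⇒ m₂ = 2462.1486/7 = 351.73551
Σ(xᵢ − x̄)³ = 74754.2663 ⇒ m₃ = 74754.2663/7 = 10679.18090
m₂^(3/2) = 351.73551^(1.5) = 6596.66339
g₁ = m₃ / m₂^(3/2) = 10679.18090 / 6596.66339 ≈ 1.6189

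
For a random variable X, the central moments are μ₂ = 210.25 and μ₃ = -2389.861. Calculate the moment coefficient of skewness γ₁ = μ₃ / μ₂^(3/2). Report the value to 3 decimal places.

-0.784

σ = √μ₂ = √210.25 = 14.50000
σ³ = μ₂^(3/2) = 3048.62500
γ₁ = μ₃/σ³ = -2389.861 / 3048.62500 ≈ -0.784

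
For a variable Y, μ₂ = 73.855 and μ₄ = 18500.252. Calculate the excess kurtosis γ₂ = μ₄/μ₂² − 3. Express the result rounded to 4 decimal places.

0.3917

μ₂² = 73.855² = 5454.56103
μ₄/μ₂² = 18500.252 / 5454.56103 = 3.39170
γ₂ = 3.39170 − 3 ≈ 0.3917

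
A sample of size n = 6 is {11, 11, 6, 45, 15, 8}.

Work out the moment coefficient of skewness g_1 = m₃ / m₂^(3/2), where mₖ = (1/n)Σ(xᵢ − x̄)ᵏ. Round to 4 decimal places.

1.6151

x̄ = (11 + 11 + 6 + 45 + 15 + 8) / 6 = 16.0000
deviations (xᵢ − x̄): -5.0000, -5.0000, -10.0000, 29.0000, -1.0000, -8.0000
Σ(xᵢ − x̄)² = 1056.0000 ⇒ m₂ = 1056.0000/6 = 176.00000
Σ(xᵢ − x̄)³ = 22626.0000 ⇒ m₃ = 22626.0000/6 = 3771.00000
m₂^(3/2) = 176.00000^(1.5) = 2334.90385
g_1 = m₃ / m₂^(3/2) = 3771.00000 / 2334.90385 ≈ 1.6151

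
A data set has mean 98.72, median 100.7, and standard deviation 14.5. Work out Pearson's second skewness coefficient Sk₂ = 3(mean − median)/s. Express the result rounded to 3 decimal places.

Sk₂ = 3(98.72 − 100.7) / 14.5 = 3 × -1.9800 / 14.5
    = -5.9400 / 14.5 ≈ -0.410

-0.410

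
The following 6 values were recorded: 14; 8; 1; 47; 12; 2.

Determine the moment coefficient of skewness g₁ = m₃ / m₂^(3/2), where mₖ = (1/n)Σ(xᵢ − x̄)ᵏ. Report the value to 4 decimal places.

1.4220

x̄ = (14 + 8 + 1 + 47 + 12 + 2) / 6 = 14.0000
deviations (xᵢ − x̄): 0.0000, -6.0000, -13.0000, 33.0000, -2.0000, -12.0000
Σ(xᵢ − x̄)² = 1442.0000 ⇒ m₂ = 1442.0000/6 = 240.33333
Σ(xᵢ − x̄)³ = 31788.0000 ⇒ m₃ = 31788.0000/6 = 5298.00000
m₂^(3/2) = 240.33333^(1.5) = 3725.81267
g₁ = m₃ / m₂^(3/2) = 5298.00000 / 3725.81267 ≈ 1.4220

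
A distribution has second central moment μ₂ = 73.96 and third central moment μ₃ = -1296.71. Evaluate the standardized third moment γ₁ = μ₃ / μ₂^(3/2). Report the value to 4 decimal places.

σ = √μ₂ = √73.96 = 8.60000
σ³ = μ₂^(3/2) = 636.05600
γ₁ = μ₃/σ³ = -1296.71 / 636.05600 ≈ -2.0387

-2.0387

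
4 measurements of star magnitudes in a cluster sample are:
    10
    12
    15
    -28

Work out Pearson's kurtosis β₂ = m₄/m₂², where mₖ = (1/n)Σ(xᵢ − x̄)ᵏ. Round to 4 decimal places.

2.3068

x̄ = 2.2500
Σ(xᵢ − x̄)² = 1232.7500 ⇒ m₂ = 308.18750
Σ(xᵢ − x̄)⁴ = 876410.3281 ⇒ m₄ = 219102.58203
m₂² = 94979.53516
β₂ = m₄/m₂² = 219102.58203 / 94979.53516 ≈ 2.3068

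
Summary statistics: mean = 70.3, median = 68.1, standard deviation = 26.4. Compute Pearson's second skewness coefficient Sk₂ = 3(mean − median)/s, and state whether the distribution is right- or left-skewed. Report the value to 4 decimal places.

Sk₂ = 3(70.3 − 68.1) / 26.4 = 3 × 2.2000 / 26.4
    = 6.6000 / 26.4 ≈ 0.2500
Sk₂ > 0 ⇒ mean > median ⇒ right-skewed (positive skew).

0.2500, right-skewed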